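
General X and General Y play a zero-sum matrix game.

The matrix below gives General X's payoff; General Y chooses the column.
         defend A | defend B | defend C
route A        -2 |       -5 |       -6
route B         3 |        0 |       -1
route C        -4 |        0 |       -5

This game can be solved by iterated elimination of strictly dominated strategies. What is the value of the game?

-1

Column defend B is strictly dominated by defend C for General Y (-6<-5, -1<0, -5<0); eliminate defend B.
Row route A is strictly dominated by row route B (3>-2, -1>-6); eliminate route A.
Column defend A is strictly dominated by defend C for General Y (-1<3, -5<-4); eliminate defend A.
Row route C is strictly dominated by row route B (-1>-5); eliminate route C.
Only (route B, defend C) remains, with payoff -1.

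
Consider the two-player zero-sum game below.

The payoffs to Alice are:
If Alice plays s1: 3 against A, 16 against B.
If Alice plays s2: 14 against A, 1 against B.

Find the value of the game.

17/2

Row minima are 3 and 1, so Alice's maximin is 3; column maxima are 14 and 16, so Bob's minimax is 14. These differ, so the equilibrium is in mixed strategies.
Let Alice play s1 with probability p. Bob is indifferent when 3p + 14(1−p) = 16p + (1−p), giving p = 1/2.
Let Bob play A with probability q. Alice is indifferent when 3q + 16(1−q) = 14q + (1−q), giving q = 15/26.
The value is 3·(15/26) + (16)·(11/26) = 17/2.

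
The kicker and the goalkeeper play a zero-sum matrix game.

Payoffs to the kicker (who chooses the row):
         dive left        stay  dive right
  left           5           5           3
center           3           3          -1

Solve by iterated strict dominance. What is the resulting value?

Column stay is strictly dominated by dive right for the goalkeeper (3<5, -1<3); eliminate stay.
Column dive left is strictly dominated by dive right for the goalkeeper (3<5, -1<3); eliminate dive left.
Row center is strictly dominated by row left (3>-1); eliminate center.
Only (left, dive right) remains, with payoff 3.

3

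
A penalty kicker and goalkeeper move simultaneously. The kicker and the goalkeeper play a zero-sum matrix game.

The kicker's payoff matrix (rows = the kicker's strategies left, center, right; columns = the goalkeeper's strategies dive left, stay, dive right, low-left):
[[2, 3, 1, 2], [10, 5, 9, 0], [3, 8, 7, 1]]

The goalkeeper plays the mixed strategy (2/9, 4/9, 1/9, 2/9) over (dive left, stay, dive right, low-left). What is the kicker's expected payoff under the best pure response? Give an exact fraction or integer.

49/9

left: (2)·(2/9) + (3)·(4/9) + (1)·(1/9) + (2)·(2/9) = 7/3.
center: (10)·(2/9) + (5)·(4/9) + (9)·(1/9) + (0)·(2/9) = 49/9.
right: (3)·(2/9) + (8)·(4/9) + (7)·(1/9) + (1)·(2/9) = 47/9.
The best pure response is center with expected payoff 49/9.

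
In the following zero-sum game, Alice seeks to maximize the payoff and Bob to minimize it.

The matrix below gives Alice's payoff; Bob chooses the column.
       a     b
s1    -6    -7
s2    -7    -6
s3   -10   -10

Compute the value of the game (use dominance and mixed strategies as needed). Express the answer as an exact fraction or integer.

Row s3 is strictly dominated by row s1, so Alice never plays it.
The remaining 2×2 game on (s1, s2) × (a, b) has no saddle point. Let Alice play s1 with probability p; indifference gives −6p − 7(1−p) = −7p − 6(1−p), so p = 1/2.
Similarly Bob's optimal q on a is 1/2, and the value is -6·(1/2) + (-7)·(1/2) = -13/2.

-13/2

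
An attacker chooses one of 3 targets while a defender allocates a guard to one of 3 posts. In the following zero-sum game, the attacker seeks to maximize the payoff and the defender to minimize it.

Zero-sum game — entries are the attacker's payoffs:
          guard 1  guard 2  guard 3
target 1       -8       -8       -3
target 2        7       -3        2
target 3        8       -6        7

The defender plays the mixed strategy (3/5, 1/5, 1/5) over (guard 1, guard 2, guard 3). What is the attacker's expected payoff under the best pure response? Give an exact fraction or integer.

target 1: (-8)·(3/5) + (-8)·(1/5) + (-3)·(1/5) = -7.
target 2: (7)·(3/5) + (-3)·(1/5) + (2)·(1/5) = 4.
target 3: (8)·(3/5) + (-6)·(1/5) + (7)·(1/5) = 5.
The best pure response is target 3 with expected payoff 5.

5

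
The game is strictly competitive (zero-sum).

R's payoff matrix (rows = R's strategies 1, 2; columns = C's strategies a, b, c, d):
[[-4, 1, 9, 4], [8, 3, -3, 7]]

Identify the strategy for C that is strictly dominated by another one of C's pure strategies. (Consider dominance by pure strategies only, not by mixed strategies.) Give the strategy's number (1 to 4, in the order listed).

4

C prefers columns that give R less. Compare d with b: 1 < 4, 3 < 7.
So b strictly dominates d for C; d is strictly dominated.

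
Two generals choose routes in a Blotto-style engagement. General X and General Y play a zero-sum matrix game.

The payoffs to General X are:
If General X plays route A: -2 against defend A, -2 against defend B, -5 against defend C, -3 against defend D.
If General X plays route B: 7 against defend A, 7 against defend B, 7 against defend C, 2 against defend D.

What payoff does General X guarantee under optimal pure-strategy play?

Row minima: -5, 2 → General X's maximin is 2.
Column maxima: 7, 7, 7, 2 → General Y's minimax is 2.
They coincide at (route B, defend D), so the value is 2.

2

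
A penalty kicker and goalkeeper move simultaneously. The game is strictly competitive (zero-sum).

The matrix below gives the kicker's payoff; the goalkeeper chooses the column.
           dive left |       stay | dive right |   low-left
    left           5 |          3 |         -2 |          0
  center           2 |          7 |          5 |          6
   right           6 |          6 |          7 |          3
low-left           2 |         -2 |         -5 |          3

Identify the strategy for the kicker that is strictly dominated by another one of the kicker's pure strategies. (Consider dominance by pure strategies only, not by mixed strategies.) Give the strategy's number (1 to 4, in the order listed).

1

Compare left with right: 6 > 5, 6 > 3, 7 > -2, 3 > 0.
So right strictly dominates left for the kicker; left is strictly dominated.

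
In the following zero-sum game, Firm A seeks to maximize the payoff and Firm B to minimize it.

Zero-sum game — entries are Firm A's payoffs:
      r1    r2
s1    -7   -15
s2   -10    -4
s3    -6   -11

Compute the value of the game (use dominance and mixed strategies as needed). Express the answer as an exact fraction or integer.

-86/11

Row s1 is strictly dominated by row s3, so Firm A never plays it.
The remaining 2×2 game on (s2, s3) × (r1, r2) has no saddle point. Let Firm A play s2 with probability p; indifference gives −10p − 6(1−p) = −4p − 11(1−p), so p = 5/11.
Similarly Firm B's optimal q on r1 is 7/11, and the value is -10·(7/11) + (-4)·(4/11) = -86/11.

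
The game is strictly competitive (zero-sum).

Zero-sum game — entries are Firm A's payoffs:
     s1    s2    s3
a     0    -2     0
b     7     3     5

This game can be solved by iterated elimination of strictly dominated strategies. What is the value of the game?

3

Row a is strictly dominated by row b (7>0, 3>-2, 5>0); eliminate a.
Column s1 is strictly dominated by s2 for Firm B (3<7); eliminate s1.
Column s3 is strictly dominated by s2 for Firm B (3<5); eliminate s3.
Only (b, s2) remains, with payoff 3.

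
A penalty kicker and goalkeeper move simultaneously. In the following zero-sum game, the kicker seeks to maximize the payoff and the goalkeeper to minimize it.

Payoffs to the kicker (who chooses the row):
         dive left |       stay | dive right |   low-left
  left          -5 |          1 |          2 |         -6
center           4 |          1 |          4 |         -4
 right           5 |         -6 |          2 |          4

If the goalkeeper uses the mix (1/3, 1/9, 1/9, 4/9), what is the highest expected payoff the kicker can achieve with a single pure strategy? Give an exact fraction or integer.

3

left: (-5)·(1/3) + (1)·(1/9) + (2)·(1/9) + (-6)·(4/9) = -4.
center: (4)·(1/3) + (1)·(1/9) + (4)·(1/9) + (-4)·(4/9) = 1/9.
right: (5)·(1/3) + (-6)·(1/9) + (2)·(1/9) + (4)·(4/9) = 3.
The best pure response is right with expected payoff 3.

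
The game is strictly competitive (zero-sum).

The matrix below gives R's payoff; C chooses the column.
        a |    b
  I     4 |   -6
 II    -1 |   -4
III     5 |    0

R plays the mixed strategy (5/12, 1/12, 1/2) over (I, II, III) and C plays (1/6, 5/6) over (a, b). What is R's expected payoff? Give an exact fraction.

-121/72

Against (1/6, 5/6), each row's expected payoff is I: -13/3; II: -7/2; III: 5/6.
Taking the (5/12, 1/12, 1/2)-weighted average: (5/12)·(-13/3) + (1/12)·(-7/2) + (1/2)·(5/6) = -121/72.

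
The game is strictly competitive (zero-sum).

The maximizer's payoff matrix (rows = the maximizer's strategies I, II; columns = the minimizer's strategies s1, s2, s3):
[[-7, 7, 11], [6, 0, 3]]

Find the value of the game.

Column s3 is strictly dominated by s2 for the minimizer (it gives the maximizer more in every row).
The remaining 2×2 game on (I, II) × (s1, s2) has no saddle point. Let the maximizer play I with probability p; indifference gives −7p + 6(1−p) = 7p, so p = 3/10.
Similarly the minimizer's optimal q on s1 is 7/20, and the value is -7·(7/20) + (7)·(13/20) = 21/10.

21/10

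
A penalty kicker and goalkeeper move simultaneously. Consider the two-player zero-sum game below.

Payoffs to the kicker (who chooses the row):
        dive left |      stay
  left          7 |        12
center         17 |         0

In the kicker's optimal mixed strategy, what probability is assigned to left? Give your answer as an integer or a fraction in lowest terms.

Row minima are 7 and 0, so the kicker's maximin is 7; column maxima are 17 and 12, so the goalkeeper's minimax is 12. These differ, so the equilibrium is in mixed strategies.
Let the kicker play left with probability p. The goalkeeper is indifferent when 7p + 17(1−p) = 12p, giving p = 17/22.

17/22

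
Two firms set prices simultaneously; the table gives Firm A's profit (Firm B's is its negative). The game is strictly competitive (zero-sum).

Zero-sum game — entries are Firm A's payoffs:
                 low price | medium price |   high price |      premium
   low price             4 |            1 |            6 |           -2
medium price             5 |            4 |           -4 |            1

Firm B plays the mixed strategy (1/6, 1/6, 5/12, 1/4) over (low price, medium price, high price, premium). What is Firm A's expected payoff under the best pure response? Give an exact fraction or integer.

17/6

low price: (4)·(1/6) + (1)·(1/6) + (6)·(5/12) + (-2)·(1/4) = 17/6.
medium price: (5)·(1/6) + (4)·(1/6) + (-4)·(5/12) + (1)·(1/4) = 1/12.
The best pure response is low price with expected payoff 17/6.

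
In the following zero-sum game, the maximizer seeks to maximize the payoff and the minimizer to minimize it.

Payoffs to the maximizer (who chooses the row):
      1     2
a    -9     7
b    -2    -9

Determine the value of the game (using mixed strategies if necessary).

Row minima are -9 and -9, so the maximizer's maximin is -9; column maxima are -2 and 7, so the minimizer's minimax is -2. These differ, so the equilibrium is in mixed strategies.
Let the maximizer play a with probability p. The minimizer is indifferent when −9p − 2(1−p) = 7p − 9(1−p), giving p = 7/23.
Let the minimizer play 1 with probability q. The maximizer is indifferent when −9q + 7(1−q) = −2q − 9(1−q), giving q = 16/23.
The value is -9·(16/23) + (7)·(7/23) = -95/23.

-95/23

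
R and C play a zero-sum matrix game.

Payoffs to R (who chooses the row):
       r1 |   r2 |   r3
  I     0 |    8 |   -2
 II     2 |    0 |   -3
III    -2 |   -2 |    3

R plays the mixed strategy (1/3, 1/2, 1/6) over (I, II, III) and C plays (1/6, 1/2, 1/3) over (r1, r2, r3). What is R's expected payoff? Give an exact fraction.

Against (1/6, 1/2, 1/3), each row's expected payoff is I: 10/3; II: -2/3; III: -1/3.
Taking the (1/3, 1/2, 1/6)-weighted average: (1/3)·(10/3) + (1/2)·(-2/3) + (1/6)·(-1/3) = 13/18.

13/18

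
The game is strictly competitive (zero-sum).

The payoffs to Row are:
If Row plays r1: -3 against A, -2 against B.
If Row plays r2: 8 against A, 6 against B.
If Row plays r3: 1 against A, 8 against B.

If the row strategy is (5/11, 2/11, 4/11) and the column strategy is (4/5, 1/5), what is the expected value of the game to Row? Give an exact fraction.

Against (4/5, 1/5), each row's expected payoff is r1: -14/5; r2: 38/5; r3: 12/5.
Taking the (5/11, 2/11, 4/11)-weighted average: (5/11)·(-14/5) + (2/11)·(38/5) + (4/11)·(12/5) = 54/55.

54/55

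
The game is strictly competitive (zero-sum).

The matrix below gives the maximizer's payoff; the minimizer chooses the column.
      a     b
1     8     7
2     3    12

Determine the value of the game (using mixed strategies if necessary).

Row minima are 7 and 3, so the maximizer's maximin is 7; column maxima are 8 and 12, so the minimizer's minimax is 8. These differ, so the equilibrium is in mixed strategies.
Let the maximizer play 1 with probability p. The minimizer is indifferent when 8p + 3(1−p) = 7p + 12(1−p), giving p = 9/10.
Let the minimizer play a with probability q. The maximizer is indifferent when 8q + 7(1−q) = 3q + 12(1−q), giving q = 1/2.
The value is 8·(1/2) + (7)·(1/2) = 15/2.

15/2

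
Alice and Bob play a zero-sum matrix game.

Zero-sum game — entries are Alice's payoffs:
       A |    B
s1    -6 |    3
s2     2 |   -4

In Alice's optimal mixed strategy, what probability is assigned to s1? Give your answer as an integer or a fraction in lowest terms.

Row minima are -6 and -4, so Alice's maximin is -4; column maxima are 2 and 3, so Bob's minimax is 2. These differ, so the equilibrium is in mixed strategies.
Let Alice play s1 with probability p. Bob is indifferent when −6p + 2(1−p) = 3p − 4(1−p), giving p = 2/5.

2/5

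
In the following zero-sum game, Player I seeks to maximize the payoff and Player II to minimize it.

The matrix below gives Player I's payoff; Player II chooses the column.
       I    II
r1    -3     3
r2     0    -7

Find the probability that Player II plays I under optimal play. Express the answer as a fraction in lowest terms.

Row minima are -3 and -7, so Player I's maximin is -3; column maxima are 0 and 3, so Player II's minimax is 0. These differ, so the equilibrium is in mixed strategies.
Let Player II play I with probability q. Player I is indifferent when −3q + 3(1−q) = −7(1−q), giving q = 10/13.

10/13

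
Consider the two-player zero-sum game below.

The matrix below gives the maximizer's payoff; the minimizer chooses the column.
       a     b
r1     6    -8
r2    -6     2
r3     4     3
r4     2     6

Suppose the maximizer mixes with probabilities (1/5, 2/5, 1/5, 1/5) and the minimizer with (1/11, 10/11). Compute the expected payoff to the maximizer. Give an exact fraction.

10/11

Against (1/11, 10/11), each row's expected payoff is r1: -74/11; r2: 14/11; r3: 34/11; r4: 62/11.
Taking the (1/5, 2/5, 1/5, 1/5)-weighted average: (1/5)·(-74/11) + (2/5)·(14/11) + (1/5)·(34/11) + (1/5)·(62/11) = 10/11.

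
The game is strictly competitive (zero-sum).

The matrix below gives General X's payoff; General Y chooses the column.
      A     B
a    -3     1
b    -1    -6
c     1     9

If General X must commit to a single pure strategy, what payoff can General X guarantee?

1

The worst-case payoff for each row is a: -3, b: -6, c: 1.
The best of these is 1.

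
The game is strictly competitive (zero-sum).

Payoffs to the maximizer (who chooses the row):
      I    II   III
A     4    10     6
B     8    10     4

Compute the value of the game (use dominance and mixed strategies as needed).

16/3

Column II is strictly dominated by III for the minimizer (it gives the maximizer more in every row).
The remaining 2×2 game on (A, B) × (I, III) has no saddle point. Let the maximizer play A with probability p; indifference gives 4p + 8(1−p) = 6p + 4(1−p), so p = 2/3.
Similarly the minimizer's optimal q on I is 1/3, and the value is 4·(1/3) + (6)·(2/3) = 16/3.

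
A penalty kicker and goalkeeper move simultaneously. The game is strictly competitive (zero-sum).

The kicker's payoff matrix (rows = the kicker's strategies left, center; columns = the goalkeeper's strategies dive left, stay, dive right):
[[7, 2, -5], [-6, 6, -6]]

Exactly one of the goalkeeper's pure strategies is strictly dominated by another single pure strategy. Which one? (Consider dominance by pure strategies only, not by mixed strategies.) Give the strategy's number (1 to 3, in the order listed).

The goalkeeper prefers columns that give the kicker less. Compare stay with dive right: -5 < 2, -6 < 6.
So dive right strictly dominates stay for the goalkeeper; stay is strictly dominated.

2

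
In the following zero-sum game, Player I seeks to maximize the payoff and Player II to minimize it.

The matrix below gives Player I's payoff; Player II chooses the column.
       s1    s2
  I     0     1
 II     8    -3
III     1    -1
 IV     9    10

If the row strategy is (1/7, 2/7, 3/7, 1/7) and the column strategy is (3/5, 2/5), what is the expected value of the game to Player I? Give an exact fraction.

Against (3/5, 2/5), each row's expected payoff is I: 2/5; II: 18/5; III: 1/5; IV: 47/5.
Taking the (1/7, 2/7, 3/7, 1/7)-weighted average: (1/7)·(2/5) + (2/7)·(18/5) + (3/7)·(1/5) + (1/7)·(47/5) = 88/35.

88/35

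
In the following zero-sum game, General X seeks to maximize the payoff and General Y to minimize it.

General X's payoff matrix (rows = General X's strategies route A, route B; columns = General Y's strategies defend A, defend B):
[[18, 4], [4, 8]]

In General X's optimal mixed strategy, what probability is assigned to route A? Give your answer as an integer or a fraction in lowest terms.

Row minima are 4 and 4, so General X's maximin is 4; column maxima are 18 and 8, so General Y's minimax is 8. These differ, so the equilibrium is in mixed strategies.
Let General X play route A with probability p. General Y is indifferent when 18p + 4(1−p) = 4p + 8(1−p), giving p = 2/9.

2/9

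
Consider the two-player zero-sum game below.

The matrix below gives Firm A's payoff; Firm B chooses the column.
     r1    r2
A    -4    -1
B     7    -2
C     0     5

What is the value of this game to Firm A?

5/2

Row A is strictly dominated by row C, so Firm A never plays it.
The remaining 2×2 game on (B, C) × (r1, r2) has no saddle point. Let Firm A play B with probability p; indifference gives 7p = −2p + 5(1−p), so p = 5/14.
Similarly Firm B's optimal q on r1 is 1/2, and the value is 7·(1/2) + (-2)·(1/2) = 5/2.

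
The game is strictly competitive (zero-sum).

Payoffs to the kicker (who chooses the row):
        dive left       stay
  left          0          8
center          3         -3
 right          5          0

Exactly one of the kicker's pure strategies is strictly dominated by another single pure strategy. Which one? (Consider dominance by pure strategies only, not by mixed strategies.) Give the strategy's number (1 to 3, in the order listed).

2

Compare center with right: 5 > 3, 0 > -3.
So right strictly dominates center for the kicker; center is strictly dominated.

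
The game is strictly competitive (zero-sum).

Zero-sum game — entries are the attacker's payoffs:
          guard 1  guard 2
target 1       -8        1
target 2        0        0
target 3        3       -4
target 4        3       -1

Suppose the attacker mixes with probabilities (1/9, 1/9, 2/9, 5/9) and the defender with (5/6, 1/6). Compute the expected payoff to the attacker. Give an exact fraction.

Against (5/6, 1/6), each row's expected payoff is target 1: -13/2; target 2: 0; target 3: 11/6; target 4: 7/3.
Taking the (1/9, 1/9, 2/9, 5/9)-weighted average: (1/9)·(-13/2) + (1/9)·(0) + (2/9)·(11/6) + (5/9)·(7/3) = 53/54.

53/54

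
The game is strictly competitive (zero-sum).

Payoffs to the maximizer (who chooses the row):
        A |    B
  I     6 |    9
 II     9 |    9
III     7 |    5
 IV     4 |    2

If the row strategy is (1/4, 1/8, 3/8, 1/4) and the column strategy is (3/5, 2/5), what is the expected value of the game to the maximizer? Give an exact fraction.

Against (3/5, 2/5), each row's expected payoff is I: 36/5; II: 9; III: 31/5; IV: 16/5.
Taking the (1/4, 1/8, 3/8, 1/4)-weighted average: (1/4)·(36/5) + (1/8)·(9) + (3/8)·(31/5) + (1/4)·(16/5) = 121/20.

121/20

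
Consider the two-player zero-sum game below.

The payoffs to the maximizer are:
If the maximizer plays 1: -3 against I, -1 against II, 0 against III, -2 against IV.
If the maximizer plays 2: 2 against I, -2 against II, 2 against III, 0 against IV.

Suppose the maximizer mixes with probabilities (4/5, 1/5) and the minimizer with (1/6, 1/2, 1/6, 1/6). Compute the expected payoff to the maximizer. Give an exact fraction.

-17/15

Against (1/6, 1/2, 1/6, 1/6), each row's expected payoff is 1: -4/3; 2: -1/3.
Taking the (4/5, 1/5)-weighted average: (4/5)·(-4/3) + (1/5)·(-1/3) = -17/15.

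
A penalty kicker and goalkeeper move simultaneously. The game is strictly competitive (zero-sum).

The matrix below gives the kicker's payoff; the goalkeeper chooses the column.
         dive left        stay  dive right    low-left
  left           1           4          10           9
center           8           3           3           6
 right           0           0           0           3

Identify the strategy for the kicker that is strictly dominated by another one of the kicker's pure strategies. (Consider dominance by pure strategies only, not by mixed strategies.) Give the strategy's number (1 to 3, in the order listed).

Compare right with left: 1 > 0, 4 > 0, 10 > 0, 9 > 3.
So left strictly dominates right for the kicker; right is strictly dominated.

3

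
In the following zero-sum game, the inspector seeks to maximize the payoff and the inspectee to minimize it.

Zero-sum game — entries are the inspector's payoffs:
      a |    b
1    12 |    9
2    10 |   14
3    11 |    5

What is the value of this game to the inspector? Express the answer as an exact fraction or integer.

78/7

Row 3 is strictly dominated by row 1, so the inspector never plays it.
The remaining 2×2 game on (1, 2) × (a, b) has no saddle point. Let the inspector play 1 with probability p; indifference gives 12p + 10(1−p) = 9p + 14(1−p), so p = 4/7.
Similarly the inspectee's optimal q on a is 5/7, and the value is 12·(5/7) + (9)·(2/7) = 78/7.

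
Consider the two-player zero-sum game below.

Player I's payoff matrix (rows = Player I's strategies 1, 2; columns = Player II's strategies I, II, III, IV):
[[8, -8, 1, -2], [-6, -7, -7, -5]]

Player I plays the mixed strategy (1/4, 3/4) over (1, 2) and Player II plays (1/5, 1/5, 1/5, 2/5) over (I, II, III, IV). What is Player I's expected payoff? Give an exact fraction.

-93/20

Against (1/5, 1/5, 1/5, 2/5), each row's expected payoff is 1: -3/5; 2: -6.
Taking the (1/4, 3/4)-weighted average: (1/4)·(-3/5) + (3/4)·(-6) = -93/20.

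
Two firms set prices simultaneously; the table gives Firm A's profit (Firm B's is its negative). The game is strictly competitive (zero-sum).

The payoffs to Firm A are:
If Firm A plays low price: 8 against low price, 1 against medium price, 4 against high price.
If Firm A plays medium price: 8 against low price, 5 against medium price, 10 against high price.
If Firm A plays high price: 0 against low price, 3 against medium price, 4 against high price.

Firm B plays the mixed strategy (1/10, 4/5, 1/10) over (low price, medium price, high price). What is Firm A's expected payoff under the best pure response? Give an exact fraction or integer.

low price: (8)·(1/10) + (1)·(4/5) + (4)·(1/10) = 2.
medium price: (8)·(1/10) + (5)·(4/5) + (10)·(1/10) = 29/5.
high price: (0)·(1/10) + (3)·(4/5) + (4)·(1/10) = 14/5.
The best pure response is medium price with expected payoff 29/5.

29/5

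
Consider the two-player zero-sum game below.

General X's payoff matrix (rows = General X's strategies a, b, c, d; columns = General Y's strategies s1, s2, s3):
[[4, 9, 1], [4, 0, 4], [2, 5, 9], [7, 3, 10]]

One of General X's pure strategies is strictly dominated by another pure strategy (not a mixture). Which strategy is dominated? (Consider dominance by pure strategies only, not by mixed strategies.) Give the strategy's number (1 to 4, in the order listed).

Compare b with d: 7 > 4, 3 > 0, 10 > 4.
So d strictly dominates b for General X; b is strictly dominated.

2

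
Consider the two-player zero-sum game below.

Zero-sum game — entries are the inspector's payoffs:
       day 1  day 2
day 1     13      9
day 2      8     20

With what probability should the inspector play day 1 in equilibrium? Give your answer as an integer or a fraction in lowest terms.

Row minima are 9 and 8, so the inspector's maximin is 9; column maxima are 13 and 20, so the inspectee's minimax is 13. These differ, so the equilibrium is in mixed strategies.
Let the inspector play day 1 with probability p. The inspectee is indifferent when 13p + 8(1−p) = 9p + 20(1−p), giving p = 3/4.

3/4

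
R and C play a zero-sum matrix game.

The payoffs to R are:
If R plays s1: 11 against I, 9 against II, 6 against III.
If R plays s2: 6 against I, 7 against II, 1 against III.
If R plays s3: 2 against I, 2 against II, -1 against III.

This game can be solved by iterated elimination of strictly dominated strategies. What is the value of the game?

6

Row s2 is strictly dominated by row s1 (11>6, 9>7, 6>1); eliminate s2.
Row s3 is strictly dominated by row s1 (11>2, 9>2, 6>-1); eliminate s3.
Column II is strictly dominated by III for C (6<9); eliminate II.
Column I is strictly dominated by III for C (6<11); eliminate I.
Only (s1, III) remains, with payoff 6.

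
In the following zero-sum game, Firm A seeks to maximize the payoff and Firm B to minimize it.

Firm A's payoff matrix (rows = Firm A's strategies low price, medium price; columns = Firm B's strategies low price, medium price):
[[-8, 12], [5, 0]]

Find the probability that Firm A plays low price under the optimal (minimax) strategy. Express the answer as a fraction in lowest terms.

1/5

Row minima are -8 and 0, so Firm A's maximin is 0; column maxima are 5 and 12, so Firm B's minimax is 5. These differ, so the equilibrium is in mixed strategies.
Let Firm A play low price with probability p. Firm B is indifferent when −8p + 5(1−p) = 12p, giving p = 1/5.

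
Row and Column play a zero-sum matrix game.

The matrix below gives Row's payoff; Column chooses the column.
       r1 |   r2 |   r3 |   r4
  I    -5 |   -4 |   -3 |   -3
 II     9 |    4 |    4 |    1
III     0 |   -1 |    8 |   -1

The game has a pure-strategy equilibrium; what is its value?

1

Row minima: -5, 1, -1 → Row's maximin is 1.
Column maxima: 9, 4, 8, 1 → Column's minimax is 1.
They coincide at (II, r4), so the value is 1.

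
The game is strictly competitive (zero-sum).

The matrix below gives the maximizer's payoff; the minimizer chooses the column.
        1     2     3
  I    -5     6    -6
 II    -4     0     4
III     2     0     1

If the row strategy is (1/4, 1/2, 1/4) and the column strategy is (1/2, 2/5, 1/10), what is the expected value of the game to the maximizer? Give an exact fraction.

-7/10

Against (1/2, 2/5, 1/10), each row's expected payoff is I: -7/10; II: -8/5; III: 11/10.
Taking the (1/4, 1/2, 1/4)-weighted average: (1/4)·(-7/10) + (1/2)·(-8/5) + (1/4)·(11/10) = -7/10.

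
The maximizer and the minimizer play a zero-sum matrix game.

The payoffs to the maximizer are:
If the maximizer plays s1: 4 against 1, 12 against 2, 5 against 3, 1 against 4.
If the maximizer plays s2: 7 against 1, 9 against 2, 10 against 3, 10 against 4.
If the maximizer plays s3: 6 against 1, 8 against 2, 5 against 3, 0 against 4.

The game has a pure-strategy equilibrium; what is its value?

7

Row minima: 1, 7, 0 → the maximizer's maximin is 7.
Column maxima: 7, 12, 10, 10 → the minimizer's minimax is 7.
They coincide at (s2, 1), so the value is 7.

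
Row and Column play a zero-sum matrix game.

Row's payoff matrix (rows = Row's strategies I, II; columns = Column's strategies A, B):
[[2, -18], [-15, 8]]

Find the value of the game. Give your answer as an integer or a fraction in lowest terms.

-254/43

Row minima are -18 and -15, so Row's maximin is -15; column maxima are 2 and 8, so Column's minimax is 2. These differ, so the equilibrium is in mixed strategies.
Let Row play I with probability p. Column is indifferent when 2p − 15(1−p) = −18p + 8(1−p), giving p = 23/43.
Let Column play A with probability q. Row is indifferent when 2q − 18(1−q) = −15q + 8(1−q), giving q = 26/43.
The value is 2·(26/43) + (-18)·(17/43) = -254/43.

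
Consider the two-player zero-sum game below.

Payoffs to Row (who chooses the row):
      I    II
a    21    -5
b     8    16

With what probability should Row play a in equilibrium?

Row minima are -5 and 8, so Row's maximin is 8; column maxima are 21 and 16, so Column's minimax is 16. These differ, so the equilibrium is in mixed strategies.
Let Row play a with probability p. Column is indifferent when 21p + 8(1−p) = −5p + 16(1−p), giving p = 4/17.

4/17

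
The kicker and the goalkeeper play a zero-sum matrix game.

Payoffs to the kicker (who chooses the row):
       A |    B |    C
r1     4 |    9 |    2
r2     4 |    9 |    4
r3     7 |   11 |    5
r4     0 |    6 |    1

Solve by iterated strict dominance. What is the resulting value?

5

Row r1 is strictly dominated by row r3 (7>4, 11>9, 5>2); eliminate r1.
Row r2 is strictly dominated by row r3 (7>4, 11>9, 5>4); eliminate r2.
Row r4 is strictly dominated by row r3 (7>0, 11>6, 5>1); eliminate r4.
Column A is strictly dominated by C for the goalkeeper (5<7); eliminate A.
Column B is strictly dominated by C for the goalkeeper (5<11); eliminate B.
Only (r3, C) remains, with payoff 5.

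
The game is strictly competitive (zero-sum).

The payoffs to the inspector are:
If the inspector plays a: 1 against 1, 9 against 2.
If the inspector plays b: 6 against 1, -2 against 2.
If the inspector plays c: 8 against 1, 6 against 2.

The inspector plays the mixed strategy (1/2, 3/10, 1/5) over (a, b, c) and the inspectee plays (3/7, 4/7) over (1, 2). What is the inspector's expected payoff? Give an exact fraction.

Against (3/7, 4/7), each row's expected payoff is a: 39/7; b: 10/7; c: 48/7.
Taking the (1/2, 3/10, 1/5)-weighted average: (1/2)·(39/7) + (3/10)·(10/7) + (1/5)·(48/7) = 321/70.

321/70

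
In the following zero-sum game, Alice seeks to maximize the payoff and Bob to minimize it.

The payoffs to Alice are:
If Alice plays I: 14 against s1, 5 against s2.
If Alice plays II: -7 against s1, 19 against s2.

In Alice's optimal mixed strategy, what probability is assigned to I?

26/35

Row minima are 5 and -7, so Alice's maximin is 5; column maxima are 14 and 19, so Bob's minimax is 14. These differ, so the equilibrium is in mixed strategies.
Let Alice play I with probability p. Bob is indifferent when 14p − 7(1−p) = 5p + 19(1−p), giving p = 26/35.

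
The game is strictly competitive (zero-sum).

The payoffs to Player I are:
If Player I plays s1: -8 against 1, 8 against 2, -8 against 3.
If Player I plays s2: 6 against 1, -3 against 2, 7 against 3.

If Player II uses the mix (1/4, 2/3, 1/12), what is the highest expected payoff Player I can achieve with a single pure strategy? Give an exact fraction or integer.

8/3

s1: (-8)·(1/4) + (8)·(2/3) + (-8)·(1/12) = 8/3.
s2: (6)·(1/4) + (-3)·(2/3) + (7)·(1/12) = 1/12.
The best pure response is s1 with expected payoff 8/3.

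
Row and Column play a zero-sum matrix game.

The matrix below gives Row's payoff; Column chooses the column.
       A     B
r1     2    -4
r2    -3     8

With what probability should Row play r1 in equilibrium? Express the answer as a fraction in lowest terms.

Row minima are -4 and -3, so Row's maximin is -3; column maxima are 2 and 8, so Column's minimax is 2. These differ, so the equilibrium is in mixed strategies.
Let Row play r1 with probability p. Column is indifferent when 2p − 3(1−p) = −4p + 8(1−p), giving p = 11/17.

11/17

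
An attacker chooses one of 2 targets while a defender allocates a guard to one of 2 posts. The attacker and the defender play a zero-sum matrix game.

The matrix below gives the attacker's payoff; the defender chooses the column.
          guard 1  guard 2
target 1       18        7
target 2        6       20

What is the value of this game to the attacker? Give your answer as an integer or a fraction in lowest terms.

318/25

Row minima are 7 and 6, so the attacker's maximin is 7; column maxima are 18 and 20, so the defender's minimax is 18. These differ, so the equilibrium is in mixed strategies.
Let the attacker play target 1 with probability p. The defender is indifferent when 18p + 6(1−p) = 7p + 20(1−p), giving p = 14/25.
Let the defender play guard 1 with probability q. The attacker is indifferent when 18q + 7(1−q) = 6q + 20(1−q), giving q = 13/25.
The value is 18·(13/25) + (7)·(12/25) = 318/25.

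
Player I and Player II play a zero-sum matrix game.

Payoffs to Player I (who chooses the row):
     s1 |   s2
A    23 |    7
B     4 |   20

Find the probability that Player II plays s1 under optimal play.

13/32

Row minima are 7 and 4, so Player I's maximin is 7; column maxima are 23 and 20, so Player II's minimax is 20. These differ, so the equilibrium is in mixed strategies.
Let Player II play s1 with probability q. Player I is indifferent when 23q + 7(1−q) = 4q + 20(1−q), giving q = 13/32.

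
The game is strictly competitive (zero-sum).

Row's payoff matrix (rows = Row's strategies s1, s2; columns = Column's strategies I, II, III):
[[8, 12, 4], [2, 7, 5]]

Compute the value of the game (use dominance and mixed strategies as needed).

32/7

Column II is strictly dominated by I for Column (it gives Row more in every row).
The remaining 2×2 game on (s1, s2) × (I, III) has no saddle point. Let Row play s1 with probability p; indifference gives 8p + 2(1−p) = 4p + 5(1−p), so p = 3/7.
Similarly Column's optimal q on I is 1/7, and the value is 8·(1/7) + (4)·(6/7) = 32/7.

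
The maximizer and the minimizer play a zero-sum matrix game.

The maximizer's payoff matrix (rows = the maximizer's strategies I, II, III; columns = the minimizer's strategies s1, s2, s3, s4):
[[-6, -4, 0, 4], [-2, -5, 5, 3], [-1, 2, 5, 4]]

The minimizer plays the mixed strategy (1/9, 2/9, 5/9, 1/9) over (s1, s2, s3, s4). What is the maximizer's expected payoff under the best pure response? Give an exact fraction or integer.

32/9

I: (-6)·(1/9) + (-4)·(2/9) + (0)·(5/9) + (4)·(1/9) = -10/9.
II: (-2)·(1/9) + (-5)·(2/9) + (5)·(5/9) + (3)·(1/9) = 16/9.
III: (-1)·(1/9) + (2)·(2/9) + (5)·(5/9) + (4)·(1/9) = 32/9.
The best pure response is III with expected payoff 32/9.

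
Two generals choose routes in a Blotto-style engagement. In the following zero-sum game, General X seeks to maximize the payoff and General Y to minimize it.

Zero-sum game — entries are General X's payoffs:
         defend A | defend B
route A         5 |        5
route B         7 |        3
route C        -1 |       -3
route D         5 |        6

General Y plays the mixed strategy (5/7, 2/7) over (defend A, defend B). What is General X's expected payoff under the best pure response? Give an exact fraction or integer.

route A: (5)·(5/7) + (5)·(2/7) = 5.
route B: (7)·(5/7) + (3)·(2/7) = 41/7.
route C: (-1)·(5/7) + (-3)·(2/7) = -11/7.
route D: (5)·(5/7) + (6)·(2/7) = 37/7.
The best pure response is route B with expected payoff 41/7.

41/7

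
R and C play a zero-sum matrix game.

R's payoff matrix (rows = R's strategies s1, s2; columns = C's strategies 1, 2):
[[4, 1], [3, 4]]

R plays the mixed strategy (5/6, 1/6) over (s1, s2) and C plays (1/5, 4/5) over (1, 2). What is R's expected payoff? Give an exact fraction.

59/30

Against (1/5, 4/5), each row's expected payoff is s1: 8/5; s2: 19/5.
Taking the (5/6, 1/6)-weighted average: (5/6)·(8/5) + (1/6)·(19/5) = 59/30.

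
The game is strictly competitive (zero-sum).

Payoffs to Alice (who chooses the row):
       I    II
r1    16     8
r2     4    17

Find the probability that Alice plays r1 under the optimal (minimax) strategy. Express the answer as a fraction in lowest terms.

Row minima are 8 and 4, so Alice's maximin is 8; column maxima are 16 and 17, so Bob's minimax is 16. These differ, so the equilibrium is in mixed strategies.
Let Alice play r1 with probability p. Bob is indifferent when 16p + 4(1−p) = 8p + 17(1−p), giving p = 13/21.

13/21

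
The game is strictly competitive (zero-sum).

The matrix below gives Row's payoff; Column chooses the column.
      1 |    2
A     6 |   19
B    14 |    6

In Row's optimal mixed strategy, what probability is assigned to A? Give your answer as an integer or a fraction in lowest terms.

Row minima are 6 and 6, so Row's maximin is 6; column maxima are 14 and 19, so Column's minimax is 14. These differ, so the equilibrium is in mixed strategies.
Let Row play A with probability p. Column is indifferent when 6p + 14(1−p) = 19p + 6(1−p), giving p = 8/21.

8/21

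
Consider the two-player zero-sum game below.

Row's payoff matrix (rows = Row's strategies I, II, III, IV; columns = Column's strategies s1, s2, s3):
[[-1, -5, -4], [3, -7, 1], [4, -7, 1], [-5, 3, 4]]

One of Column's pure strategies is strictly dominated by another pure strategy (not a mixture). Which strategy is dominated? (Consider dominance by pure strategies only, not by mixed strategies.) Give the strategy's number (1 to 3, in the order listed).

3

Column prefers columns that give Row less. Compare s3 with s2: -5 < -4, -7 < 1, -7 < 1, 3 < 4.
So s2 strictly dominates s3 for Column; s3 is strictly dominated.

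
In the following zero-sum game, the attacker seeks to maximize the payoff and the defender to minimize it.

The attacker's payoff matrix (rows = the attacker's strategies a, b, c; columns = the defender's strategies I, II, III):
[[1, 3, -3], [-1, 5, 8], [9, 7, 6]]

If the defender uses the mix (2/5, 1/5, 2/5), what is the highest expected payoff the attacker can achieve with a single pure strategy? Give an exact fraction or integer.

a: (1)·(2/5) + (3)·(1/5) + (-3)·(2/5) = -1/5.
b: (-1)·(2/5) + (5)·(1/5) + (8)·(2/5) = 19/5.
c: (9)·(2/5) + (7)·(1/5) + (6)·(2/5) = 37/5.
The best pure response is c with expected payoff 37/5.

37/5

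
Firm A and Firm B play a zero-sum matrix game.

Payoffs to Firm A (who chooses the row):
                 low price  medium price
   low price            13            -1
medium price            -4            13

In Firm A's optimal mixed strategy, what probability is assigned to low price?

Row minima are -1 and -4, so Firm A's maximin is -1; column maxima are 13 and 13, so Firm B's minimax is 13. These differ, so the equilibrium is in mixed strategies.
Let Firm A play low price with probability p. Firm B is indifferent when 13p − 4(1−p) = −p + 13(1−p), giving p = 17/31.

17/31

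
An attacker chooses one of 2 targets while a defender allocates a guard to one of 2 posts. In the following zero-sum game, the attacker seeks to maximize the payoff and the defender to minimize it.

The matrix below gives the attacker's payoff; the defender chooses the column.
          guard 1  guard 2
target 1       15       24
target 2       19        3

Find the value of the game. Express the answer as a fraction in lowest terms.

Row minima are 15 and 3, so the attacker's maximin is 15; column maxima are 19 and 24, so the defender's minimax is 19. These differ, so the equilibrium is in mixed strategies.
Let the attacker play target 1 with probability p. The defender is indifferent when 15p + 19(1−p) = 24p + 3(1−p), giving p = 16/25.
Let the defender play guard 1 with probability q. The attacker is indifferent when 15q + 24(1−q) = 19q + 3(1−q), giving q = 21/25.
The value is 15·(21/25) + (24)·(4/25) = 411/25.

411/25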